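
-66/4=-33/2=-16.50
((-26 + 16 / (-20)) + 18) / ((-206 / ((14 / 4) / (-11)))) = -7 / 515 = -0.01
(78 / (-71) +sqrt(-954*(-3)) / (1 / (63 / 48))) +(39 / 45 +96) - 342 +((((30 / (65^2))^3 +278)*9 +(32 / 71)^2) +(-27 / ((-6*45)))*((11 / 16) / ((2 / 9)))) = 63*sqrt(318) / 16 +1317592638912225193 / 583966660056000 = 2326.50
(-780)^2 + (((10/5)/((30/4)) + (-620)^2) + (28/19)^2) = 5376025204/5415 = 992802.44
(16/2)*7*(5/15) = 56/3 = 18.67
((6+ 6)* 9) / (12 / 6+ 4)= 18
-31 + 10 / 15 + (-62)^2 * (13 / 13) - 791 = 9068 / 3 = 3022.67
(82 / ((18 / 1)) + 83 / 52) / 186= 2879 / 87048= 0.03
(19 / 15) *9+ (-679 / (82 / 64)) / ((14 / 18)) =-137343 / 205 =-669.97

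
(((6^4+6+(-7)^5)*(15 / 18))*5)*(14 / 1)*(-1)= 2713375 / 3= 904458.33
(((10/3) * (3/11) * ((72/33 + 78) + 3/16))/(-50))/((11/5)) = -14145/21296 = -0.66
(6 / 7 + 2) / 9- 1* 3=-169 / 63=-2.68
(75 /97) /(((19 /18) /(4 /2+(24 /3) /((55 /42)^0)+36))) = 62100 /1843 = 33.70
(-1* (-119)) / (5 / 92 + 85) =10948 / 7825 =1.40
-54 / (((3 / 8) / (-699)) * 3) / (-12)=-2796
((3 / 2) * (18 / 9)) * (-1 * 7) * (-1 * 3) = 63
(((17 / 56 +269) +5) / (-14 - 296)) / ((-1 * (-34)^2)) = 15361 / 20068160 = 0.00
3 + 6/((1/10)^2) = 603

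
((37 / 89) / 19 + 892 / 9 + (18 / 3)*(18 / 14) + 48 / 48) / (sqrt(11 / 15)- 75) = -718080875 / 499308334- 5744647*sqrt(165) / 4493775006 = -1.45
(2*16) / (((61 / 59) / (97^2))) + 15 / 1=291231.26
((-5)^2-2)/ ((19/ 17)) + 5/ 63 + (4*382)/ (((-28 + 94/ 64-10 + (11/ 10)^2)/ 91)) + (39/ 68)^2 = -204138039838529/ 52133486832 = -3915.68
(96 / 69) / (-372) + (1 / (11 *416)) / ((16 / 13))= -42917 / 12046848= -0.00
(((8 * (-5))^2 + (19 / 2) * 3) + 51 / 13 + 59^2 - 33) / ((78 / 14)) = 924637 / 1014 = 911.87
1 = 1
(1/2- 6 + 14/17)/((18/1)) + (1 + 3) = 763/204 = 3.74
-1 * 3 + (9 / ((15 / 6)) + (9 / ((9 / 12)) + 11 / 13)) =874 / 65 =13.45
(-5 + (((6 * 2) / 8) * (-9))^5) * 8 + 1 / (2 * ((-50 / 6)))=-358726681 / 100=-3587266.81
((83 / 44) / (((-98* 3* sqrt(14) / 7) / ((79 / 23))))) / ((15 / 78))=-0.21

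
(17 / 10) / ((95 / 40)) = 68 / 95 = 0.72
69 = 69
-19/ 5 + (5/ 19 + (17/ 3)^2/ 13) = -11857/ 11115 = -1.07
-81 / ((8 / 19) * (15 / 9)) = -4617 / 40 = -115.42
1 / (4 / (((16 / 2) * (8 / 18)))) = 8 / 9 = 0.89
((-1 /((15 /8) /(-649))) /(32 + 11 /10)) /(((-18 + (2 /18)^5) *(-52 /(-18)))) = -919747224 /4573576943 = -0.20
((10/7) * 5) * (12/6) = 100/7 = 14.29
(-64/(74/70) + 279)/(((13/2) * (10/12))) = 96996/2405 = 40.33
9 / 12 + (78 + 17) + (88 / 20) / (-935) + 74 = 288567 / 1700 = 169.75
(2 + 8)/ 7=10/ 7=1.43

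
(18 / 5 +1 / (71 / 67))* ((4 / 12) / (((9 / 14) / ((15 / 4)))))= 11291 / 1278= 8.83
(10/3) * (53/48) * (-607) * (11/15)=-353881/216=-1638.34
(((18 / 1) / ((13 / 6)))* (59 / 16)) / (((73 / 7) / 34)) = 189567 / 1898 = 99.88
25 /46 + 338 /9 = 15773 /414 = 38.10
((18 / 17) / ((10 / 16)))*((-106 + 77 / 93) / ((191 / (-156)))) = 73240128 / 503285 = 145.52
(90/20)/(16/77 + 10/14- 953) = -693/146620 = -0.00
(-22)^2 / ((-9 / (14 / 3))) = -6776 / 27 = -250.96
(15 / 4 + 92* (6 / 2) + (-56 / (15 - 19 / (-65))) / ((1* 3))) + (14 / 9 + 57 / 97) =69587701 / 247932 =280.67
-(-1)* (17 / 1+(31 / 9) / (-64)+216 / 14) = 130535 / 4032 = 32.37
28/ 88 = 7/ 22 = 0.32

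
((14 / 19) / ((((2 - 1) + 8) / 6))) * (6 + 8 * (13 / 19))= 5.64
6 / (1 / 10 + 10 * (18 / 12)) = 60 / 151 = 0.40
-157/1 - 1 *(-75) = -82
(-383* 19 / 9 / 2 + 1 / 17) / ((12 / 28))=-865837 / 918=-943.18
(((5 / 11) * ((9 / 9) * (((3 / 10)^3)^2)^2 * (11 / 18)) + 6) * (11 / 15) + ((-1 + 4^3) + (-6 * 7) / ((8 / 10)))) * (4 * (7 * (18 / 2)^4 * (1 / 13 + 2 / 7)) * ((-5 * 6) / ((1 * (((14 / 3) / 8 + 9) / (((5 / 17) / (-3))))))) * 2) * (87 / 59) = 1683994823635126463109 / 1874356250000000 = 898439.04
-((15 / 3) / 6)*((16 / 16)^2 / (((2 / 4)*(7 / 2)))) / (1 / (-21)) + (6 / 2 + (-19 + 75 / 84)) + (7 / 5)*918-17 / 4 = 89309 / 70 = 1275.84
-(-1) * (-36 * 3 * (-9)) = 972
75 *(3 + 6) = 675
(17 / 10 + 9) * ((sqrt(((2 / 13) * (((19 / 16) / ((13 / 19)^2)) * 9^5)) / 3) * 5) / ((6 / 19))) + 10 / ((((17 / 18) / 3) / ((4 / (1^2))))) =2160 / 17 + 1042929 * sqrt(1482) / 2704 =14975.20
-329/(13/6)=-1974/13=-151.85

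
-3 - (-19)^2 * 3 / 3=-364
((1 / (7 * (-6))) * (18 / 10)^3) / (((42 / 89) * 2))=-7209 / 49000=-0.15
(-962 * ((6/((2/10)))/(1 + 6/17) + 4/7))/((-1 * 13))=1683.16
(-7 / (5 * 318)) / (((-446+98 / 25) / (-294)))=-1715 / 585756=-0.00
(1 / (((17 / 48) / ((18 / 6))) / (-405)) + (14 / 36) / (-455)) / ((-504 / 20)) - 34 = 51192665 / 501228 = 102.13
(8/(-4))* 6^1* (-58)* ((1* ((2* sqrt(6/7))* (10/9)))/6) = 2320* sqrt(42)/63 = 238.66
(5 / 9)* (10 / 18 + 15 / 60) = 145 / 324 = 0.45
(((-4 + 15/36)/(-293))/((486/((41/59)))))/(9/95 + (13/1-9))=167485/39218117976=0.00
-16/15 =-1.07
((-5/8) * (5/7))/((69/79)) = -1975/3864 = -0.51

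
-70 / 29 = -2.41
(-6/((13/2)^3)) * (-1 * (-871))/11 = -1.73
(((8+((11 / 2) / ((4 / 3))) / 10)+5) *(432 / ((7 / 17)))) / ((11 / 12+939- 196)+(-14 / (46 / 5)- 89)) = 135931932 / 6311795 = 21.54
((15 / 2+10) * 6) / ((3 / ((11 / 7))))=55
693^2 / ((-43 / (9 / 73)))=-4322241 / 3139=-1376.95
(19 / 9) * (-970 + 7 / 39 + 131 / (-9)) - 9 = -2197745 / 1053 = -2087.13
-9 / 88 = -0.10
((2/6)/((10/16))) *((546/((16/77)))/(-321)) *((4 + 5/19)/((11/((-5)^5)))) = 10749375/2033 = 5287.44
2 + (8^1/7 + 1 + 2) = 43/7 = 6.14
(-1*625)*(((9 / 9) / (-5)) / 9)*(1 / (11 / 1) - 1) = -1250 / 99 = -12.63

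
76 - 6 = 70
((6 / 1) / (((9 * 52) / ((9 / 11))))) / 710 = 3 / 203060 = 0.00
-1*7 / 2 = -7 / 2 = -3.50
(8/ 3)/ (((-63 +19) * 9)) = -2/ 297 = -0.01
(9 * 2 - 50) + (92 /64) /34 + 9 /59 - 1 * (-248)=6938989 /32096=216.19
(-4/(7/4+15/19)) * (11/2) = -8.66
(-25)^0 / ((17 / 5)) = 5 / 17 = 0.29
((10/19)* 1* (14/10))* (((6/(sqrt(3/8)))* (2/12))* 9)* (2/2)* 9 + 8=8 + 756* sqrt(6)/19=105.46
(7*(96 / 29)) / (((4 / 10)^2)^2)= 26250 / 29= 905.17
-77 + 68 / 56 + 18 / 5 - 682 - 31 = -54963 / 70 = -785.19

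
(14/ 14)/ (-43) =-1/ 43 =-0.02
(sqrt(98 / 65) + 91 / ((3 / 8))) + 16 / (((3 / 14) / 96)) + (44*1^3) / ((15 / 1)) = 7*sqrt(130) / 65 + 37068 / 5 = 7414.83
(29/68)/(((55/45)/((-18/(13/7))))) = -16443/4862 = -3.38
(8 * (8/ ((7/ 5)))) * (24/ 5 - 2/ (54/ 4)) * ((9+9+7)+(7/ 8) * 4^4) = 3335936/ 63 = 52951.37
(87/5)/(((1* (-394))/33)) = -2871/1970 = -1.46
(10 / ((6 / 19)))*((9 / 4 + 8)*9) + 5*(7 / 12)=17545 / 6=2924.17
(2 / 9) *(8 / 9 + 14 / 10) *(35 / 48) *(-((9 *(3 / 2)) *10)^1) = -3605 / 72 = -50.07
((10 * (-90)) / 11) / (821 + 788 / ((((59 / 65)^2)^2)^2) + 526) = -132147393843888900 / 4937599832119161757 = -0.03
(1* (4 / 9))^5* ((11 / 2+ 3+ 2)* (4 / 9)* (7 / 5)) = 100352 / 885735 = 0.11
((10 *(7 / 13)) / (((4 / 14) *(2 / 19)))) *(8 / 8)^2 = 4655 / 26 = 179.04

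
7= 7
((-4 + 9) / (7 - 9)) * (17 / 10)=-17 / 4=-4.25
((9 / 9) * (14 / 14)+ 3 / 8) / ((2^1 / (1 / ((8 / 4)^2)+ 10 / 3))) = 473 / 192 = 2.46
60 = 60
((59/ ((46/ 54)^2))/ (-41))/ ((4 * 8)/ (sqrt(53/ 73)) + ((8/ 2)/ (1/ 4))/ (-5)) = -1075275 * sqrt(3869)/ 1257441464 - 11397915/ 2514882928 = -0.06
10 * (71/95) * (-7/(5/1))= -994/95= -10.46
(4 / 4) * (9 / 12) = 3 / 4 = 0.75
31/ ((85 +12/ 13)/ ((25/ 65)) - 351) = -155/ 638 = -0.24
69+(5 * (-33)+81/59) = -5583/59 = -94.63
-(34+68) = -102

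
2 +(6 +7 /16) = 135 /16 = 8.44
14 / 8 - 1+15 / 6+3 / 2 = 4.75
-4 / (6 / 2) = -1.33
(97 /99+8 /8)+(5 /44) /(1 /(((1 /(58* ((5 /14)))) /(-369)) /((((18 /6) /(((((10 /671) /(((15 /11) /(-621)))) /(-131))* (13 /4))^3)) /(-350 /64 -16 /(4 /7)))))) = 1.98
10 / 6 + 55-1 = 167 / 3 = 55.67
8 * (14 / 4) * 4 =112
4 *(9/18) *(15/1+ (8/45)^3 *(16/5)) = 13685134/455625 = 30.04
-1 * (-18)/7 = 18/7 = 2.57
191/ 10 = 19.10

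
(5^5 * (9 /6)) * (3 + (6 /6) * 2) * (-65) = -3046875 /2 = -1523437.50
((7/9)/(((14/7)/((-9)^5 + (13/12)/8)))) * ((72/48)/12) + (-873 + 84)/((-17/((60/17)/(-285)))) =-217931104511/75907584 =-2871.01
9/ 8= 1.12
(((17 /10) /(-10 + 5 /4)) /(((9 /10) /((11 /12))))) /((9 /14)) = -374 /1215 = -0.31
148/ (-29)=-148/ 29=-5.10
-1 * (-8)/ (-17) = -8/ 17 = -0.47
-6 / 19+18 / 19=12 / 19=0.63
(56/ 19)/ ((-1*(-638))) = 28/ 6061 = 0.00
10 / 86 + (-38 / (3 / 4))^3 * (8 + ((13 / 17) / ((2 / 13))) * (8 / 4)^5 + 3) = -436563385609 / 19737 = -22119034.59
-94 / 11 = -8.55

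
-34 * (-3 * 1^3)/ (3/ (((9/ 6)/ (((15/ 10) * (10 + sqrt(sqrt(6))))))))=-1700 * 6^(1/ 4)/ 4997 - 17 * 6^(3/ 4)/ 4997 + 170 * sqrt(6)/ 4997 + 17000/ 4997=2.94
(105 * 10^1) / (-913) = -1050 / 913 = -1.15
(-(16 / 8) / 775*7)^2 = 0.00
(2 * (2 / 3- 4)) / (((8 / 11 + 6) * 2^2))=-55 / 222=-0.25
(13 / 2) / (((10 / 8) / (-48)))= -249.60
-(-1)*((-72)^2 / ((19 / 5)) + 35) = 26585 / 19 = 1399.21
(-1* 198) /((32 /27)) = -2673 /16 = -167.06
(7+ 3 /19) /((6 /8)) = 544 /57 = 9.54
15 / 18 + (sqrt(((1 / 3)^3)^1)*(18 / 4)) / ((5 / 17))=5 / 6 + 17*sqrt(3) / 10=3.78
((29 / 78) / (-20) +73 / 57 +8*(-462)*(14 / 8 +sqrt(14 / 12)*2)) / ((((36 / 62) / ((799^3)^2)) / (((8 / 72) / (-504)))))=1545986963282564128427780641 / 2420046720 +88722762335431963541*sqrt(42) / 729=1427562177939267635.37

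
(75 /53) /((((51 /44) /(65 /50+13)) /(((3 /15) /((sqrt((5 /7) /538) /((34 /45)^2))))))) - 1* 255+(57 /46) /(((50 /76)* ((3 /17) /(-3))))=-165036 /575+213928* sqrt(18830) /536625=-232.31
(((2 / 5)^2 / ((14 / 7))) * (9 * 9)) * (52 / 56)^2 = 13689 / 2450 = 5.59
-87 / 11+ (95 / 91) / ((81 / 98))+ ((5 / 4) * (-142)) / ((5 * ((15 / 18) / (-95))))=46799420 / 11583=4040.35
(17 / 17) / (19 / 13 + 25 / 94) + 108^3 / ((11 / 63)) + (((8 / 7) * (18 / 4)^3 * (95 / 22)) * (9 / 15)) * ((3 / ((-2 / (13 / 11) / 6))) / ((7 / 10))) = 90248913241807 / 12516119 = 7210614.83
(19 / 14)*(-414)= -3933 / 7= -561.86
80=80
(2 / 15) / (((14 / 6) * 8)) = 1 / 140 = 0.01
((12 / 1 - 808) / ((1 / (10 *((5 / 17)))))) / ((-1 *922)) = 19900 / 7837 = 2.54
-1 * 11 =-11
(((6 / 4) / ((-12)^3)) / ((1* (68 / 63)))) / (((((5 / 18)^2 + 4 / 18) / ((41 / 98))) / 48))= -9963 / 184688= -0.05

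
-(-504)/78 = 84/13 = 6.46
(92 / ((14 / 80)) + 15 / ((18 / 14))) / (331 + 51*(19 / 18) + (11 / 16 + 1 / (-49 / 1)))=1263920 / 906697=1.39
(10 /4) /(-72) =-5 /144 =-0.03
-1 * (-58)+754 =812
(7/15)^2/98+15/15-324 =-145349/450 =-323.00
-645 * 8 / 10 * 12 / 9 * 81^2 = -4513968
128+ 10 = 138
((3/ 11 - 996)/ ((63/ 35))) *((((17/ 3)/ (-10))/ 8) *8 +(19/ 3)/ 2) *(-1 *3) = 47463/ 11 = 4314.82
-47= -47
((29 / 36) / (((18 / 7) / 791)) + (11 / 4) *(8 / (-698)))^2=61388.15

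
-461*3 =-1383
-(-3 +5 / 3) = 4 / 3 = 1.33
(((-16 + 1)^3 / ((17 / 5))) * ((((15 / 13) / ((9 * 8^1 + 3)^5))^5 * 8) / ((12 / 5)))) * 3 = -2 / 7413566483527602031244896352291107177734375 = -0.00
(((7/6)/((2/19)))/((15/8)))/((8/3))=2.22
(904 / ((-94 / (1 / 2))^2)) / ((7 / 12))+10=155308 / 15463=10.04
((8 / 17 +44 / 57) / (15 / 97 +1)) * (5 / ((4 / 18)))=24.21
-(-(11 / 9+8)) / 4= 83 / 36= 2.31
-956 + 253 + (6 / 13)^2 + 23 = -114884 / 169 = -679.79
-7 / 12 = -0.58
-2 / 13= -0.15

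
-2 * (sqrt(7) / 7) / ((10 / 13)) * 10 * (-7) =26 * sqrt(7) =68.79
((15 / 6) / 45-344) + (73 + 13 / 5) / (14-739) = -22449179 / 65250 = -344.05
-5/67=-0.07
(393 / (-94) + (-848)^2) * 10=337976915 / 47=7190998.19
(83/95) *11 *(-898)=-819874/95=-8630.25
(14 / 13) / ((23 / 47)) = 658 / 299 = 2.20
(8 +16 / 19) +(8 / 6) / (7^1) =3604 / 399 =9.03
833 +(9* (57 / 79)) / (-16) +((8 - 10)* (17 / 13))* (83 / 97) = 1323508131 / 1593904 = 830.36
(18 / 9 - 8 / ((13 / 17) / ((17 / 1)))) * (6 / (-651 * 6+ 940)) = 6858 / 19279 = 0.36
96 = 96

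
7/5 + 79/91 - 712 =-322928/455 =-709.73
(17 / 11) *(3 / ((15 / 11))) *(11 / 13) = 187 / 65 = 2.88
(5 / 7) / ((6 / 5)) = 0.60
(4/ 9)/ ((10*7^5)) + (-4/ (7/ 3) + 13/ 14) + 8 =10912549/ 1512630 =7.21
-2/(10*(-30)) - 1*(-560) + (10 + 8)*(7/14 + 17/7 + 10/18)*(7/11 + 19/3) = 3838859/3850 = 997.11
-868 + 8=-860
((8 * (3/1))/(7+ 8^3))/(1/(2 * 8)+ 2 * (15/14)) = 0.02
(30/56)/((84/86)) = 215/392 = 0.55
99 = 99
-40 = -40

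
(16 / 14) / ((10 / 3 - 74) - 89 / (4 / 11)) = -96 / 26495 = -0.00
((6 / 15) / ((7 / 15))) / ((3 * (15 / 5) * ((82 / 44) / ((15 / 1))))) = 220 / 287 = 0.77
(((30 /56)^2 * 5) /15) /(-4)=-75 /3136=-0.02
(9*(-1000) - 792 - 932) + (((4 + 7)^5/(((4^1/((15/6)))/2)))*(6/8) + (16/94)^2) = 4957396853/35344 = 140261.34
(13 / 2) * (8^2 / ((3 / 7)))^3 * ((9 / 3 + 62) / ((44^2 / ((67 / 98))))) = 1623265280 / 3267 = 496867.24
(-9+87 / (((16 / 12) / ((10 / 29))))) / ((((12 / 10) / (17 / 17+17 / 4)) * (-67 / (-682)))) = 322245 / 536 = 601.20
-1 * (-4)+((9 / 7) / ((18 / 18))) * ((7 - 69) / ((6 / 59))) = -5459 / 7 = -779.86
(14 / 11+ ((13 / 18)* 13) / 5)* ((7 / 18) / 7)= 3119 / 17820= 0.18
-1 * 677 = -677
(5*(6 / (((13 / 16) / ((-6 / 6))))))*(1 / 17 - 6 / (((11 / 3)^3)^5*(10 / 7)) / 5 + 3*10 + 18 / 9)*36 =-196698261783740607622656 / 4615859227204294355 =-42613.57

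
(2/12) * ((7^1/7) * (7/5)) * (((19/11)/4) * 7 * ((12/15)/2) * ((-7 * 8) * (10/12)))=-6517/495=-13.17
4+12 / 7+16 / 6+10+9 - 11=344 / 21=16.38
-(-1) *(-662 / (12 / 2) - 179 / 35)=-12122 / 105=-115.45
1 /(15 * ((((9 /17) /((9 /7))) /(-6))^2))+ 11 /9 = 15.38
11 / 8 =1.38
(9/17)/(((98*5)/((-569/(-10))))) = 5121/83300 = 0.06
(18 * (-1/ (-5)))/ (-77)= -18/ 385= -0.05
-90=-90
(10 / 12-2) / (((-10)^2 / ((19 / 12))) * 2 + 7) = -133 / 15198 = -0.01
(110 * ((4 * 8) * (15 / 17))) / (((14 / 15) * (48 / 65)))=536250 / 119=4506.30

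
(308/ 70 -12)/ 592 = -19/ 1480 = -0.01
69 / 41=1.68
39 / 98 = 0.40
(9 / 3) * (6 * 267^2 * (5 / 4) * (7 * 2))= 22456035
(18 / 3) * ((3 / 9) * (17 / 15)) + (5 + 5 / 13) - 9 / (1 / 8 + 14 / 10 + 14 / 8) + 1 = 150797 / 25545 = 5.90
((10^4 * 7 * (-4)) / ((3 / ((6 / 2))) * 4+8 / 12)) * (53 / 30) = -106000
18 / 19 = 0.95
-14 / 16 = -7 / 8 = -0.88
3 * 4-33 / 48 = 181 / 16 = 11.31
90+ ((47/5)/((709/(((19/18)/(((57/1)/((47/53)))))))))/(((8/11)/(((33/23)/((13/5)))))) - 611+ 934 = 413.00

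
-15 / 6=-2.50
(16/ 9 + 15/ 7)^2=61009/ 3969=15.37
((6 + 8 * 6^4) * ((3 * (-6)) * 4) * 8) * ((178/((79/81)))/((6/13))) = -186666270336/79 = -2362864181.47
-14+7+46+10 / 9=361 / 9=40.11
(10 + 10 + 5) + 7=32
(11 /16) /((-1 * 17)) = -11 /272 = -0.04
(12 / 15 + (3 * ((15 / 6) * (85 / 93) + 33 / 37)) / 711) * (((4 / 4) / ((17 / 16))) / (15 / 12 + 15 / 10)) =1135136 / 4077585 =0.28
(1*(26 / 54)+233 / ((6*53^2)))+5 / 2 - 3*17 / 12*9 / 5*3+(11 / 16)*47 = 74980247 / 6067440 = 12.36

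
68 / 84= 17 / 21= 0.81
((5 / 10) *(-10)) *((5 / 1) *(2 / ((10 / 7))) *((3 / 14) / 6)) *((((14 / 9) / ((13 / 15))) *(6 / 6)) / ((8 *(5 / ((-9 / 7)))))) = 15 / 208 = 0.07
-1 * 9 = -9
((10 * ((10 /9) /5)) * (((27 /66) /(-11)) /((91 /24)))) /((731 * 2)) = -120 /8049041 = -0.00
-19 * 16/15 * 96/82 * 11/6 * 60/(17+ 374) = -107008/16031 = -6.68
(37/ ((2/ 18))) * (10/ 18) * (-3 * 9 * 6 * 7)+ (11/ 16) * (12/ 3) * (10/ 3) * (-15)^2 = -415455/ 2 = -207727.50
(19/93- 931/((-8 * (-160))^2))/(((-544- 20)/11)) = -0.00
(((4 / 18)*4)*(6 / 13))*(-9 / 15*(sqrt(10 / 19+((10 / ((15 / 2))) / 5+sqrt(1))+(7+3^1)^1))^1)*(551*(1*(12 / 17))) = -1856*sqrt(957885) / 5525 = -328.78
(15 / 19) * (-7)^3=-5145 / 19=-270.79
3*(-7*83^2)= -144669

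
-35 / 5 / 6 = -7 / 6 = -1.17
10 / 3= 3.33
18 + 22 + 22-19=43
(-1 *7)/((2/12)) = -42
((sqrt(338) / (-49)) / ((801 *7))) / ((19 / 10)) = -130 *sqrt(2) / 5220117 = -0.00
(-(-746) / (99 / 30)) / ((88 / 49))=125.87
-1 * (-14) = 14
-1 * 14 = -14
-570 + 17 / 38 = -21643 / 38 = -569.55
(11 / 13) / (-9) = -11 / 117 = -0.09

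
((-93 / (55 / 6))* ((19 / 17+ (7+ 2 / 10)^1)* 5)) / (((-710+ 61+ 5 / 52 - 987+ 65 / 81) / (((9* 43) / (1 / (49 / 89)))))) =31510044774936 / 573105616105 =54.98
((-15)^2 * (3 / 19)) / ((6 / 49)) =11025 / 38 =290.13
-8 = -8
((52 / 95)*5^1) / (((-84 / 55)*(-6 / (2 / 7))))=715 / 8379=0.09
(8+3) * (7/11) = 7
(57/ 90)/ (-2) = -19/ 60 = -0.32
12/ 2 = 6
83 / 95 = 0.87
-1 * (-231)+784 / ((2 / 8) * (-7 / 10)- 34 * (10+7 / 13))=228.81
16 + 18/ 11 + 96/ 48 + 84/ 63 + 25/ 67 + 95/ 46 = 2380739/ 101706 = 23.41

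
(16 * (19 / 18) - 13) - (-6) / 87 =1033 / 261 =3.96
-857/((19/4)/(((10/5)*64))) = -438784/19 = -23093.89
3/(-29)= -3/29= -0.10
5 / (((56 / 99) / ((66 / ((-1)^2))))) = 16335 / 28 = 583.39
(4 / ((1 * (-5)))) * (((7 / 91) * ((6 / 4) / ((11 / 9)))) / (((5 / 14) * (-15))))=0.01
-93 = -93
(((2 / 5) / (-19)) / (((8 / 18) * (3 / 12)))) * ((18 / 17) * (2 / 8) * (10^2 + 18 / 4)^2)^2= -73208089251 / 46240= -1583219.92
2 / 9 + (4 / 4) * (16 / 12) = 14 / 9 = 1.56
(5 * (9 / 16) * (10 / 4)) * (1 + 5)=675 / 16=42.19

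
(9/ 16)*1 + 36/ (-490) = 1917/ 3920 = 0.49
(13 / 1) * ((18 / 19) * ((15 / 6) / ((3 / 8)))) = 1560 / 19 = 82.11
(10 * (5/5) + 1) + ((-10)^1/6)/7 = 226/21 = 10.76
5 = 5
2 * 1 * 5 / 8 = 1.25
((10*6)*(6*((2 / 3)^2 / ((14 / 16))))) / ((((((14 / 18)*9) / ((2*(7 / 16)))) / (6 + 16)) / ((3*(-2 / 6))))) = -3520 / 7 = -502.86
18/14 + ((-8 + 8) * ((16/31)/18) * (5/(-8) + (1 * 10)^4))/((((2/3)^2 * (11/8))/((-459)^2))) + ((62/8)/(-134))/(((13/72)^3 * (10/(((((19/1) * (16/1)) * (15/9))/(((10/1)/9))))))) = -2301728301/5151965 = -446.77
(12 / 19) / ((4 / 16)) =48 / 19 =2.53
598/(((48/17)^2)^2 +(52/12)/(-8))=1198693392/126316211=9.49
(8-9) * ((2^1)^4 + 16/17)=-16.94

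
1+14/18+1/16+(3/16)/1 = 2.03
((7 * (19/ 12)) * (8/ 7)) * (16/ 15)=608/ 45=13.51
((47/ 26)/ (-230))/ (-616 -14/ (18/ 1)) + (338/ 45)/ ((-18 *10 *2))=-140163133/ 6721983450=-0.02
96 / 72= 4 / 3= 1.33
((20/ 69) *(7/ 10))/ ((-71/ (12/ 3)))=-56/ 4899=-0.01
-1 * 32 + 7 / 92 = -2937 / 92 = -31.92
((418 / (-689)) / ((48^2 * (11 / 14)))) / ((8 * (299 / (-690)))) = 665 / 6878976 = 0.00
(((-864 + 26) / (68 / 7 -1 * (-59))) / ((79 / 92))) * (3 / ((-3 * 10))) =269836 / 189995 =1.42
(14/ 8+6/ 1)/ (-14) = -31/ 56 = -0.55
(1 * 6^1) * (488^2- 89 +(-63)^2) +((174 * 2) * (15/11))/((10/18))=15982980/11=1452998.18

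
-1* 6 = -6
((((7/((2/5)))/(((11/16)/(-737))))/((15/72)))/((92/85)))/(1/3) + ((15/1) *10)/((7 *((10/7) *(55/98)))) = -63139398/253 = -249562.84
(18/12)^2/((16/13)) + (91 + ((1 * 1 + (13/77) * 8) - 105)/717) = 327490813/3533376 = 92.68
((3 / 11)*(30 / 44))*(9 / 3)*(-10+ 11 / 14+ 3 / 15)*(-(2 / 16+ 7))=971109 / 27104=35.83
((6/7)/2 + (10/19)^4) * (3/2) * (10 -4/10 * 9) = 22126224/4561235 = 4.85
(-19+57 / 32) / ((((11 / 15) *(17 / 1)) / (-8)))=8265 / 748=11.05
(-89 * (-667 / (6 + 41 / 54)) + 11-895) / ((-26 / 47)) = -67749137 / 4745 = -14278.01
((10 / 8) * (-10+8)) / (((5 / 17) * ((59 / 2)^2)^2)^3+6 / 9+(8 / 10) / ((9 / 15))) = -50309120 / 222399677279941629857421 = -0.00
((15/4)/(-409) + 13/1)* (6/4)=63759/3272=19.49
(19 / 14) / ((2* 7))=19 / 196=0.10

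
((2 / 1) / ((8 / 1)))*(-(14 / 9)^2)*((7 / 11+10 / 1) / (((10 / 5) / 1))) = -3.22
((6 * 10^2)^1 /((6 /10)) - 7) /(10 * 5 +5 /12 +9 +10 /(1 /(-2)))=11916 /473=25.19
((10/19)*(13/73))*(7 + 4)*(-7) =-10010/1387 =-7.22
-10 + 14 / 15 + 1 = -121 / 15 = -8.07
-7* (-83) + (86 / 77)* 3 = 44995 / 77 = 584.35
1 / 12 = 0.08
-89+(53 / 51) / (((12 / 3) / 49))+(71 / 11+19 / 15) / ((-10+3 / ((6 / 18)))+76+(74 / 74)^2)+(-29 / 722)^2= -18561772153 / 243700270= -76.17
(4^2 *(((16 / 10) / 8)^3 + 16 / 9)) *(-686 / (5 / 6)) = -44101568 / 1875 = -23520.84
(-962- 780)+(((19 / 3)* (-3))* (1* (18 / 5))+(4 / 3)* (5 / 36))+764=-141239 / 135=-1046.21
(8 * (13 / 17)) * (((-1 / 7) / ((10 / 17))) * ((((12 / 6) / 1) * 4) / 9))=-416 / 315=-1.32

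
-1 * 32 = -32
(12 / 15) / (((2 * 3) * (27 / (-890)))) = -356 / 81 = -4.40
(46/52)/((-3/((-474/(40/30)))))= 5451/52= 104.83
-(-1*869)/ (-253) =-79/ 23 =-3.43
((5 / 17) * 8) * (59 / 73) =2360 / 1241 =1.90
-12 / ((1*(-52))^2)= -0.00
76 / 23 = 3.30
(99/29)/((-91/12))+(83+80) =428969/2639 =162.55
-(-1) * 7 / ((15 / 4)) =1.87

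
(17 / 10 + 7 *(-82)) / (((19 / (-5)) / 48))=137352 / 19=7229.05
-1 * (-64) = 64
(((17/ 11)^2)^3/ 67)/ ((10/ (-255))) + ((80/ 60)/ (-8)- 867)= -310630492109/ 356083761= -872.35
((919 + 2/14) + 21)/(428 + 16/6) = 19743/9044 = 2.18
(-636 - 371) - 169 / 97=-1008.74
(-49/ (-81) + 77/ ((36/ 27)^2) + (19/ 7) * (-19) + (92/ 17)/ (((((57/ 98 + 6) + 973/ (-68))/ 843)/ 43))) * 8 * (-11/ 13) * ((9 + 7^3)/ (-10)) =-1148363128166936/ 189781137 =-6050986.66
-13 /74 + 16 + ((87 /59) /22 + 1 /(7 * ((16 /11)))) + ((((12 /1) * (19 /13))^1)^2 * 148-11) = 45529.44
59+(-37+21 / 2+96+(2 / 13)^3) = 564645 / 4394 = 128.50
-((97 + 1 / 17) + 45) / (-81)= 805 / 459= 1.75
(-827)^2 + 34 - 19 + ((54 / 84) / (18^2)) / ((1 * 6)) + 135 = 2068654897 / 3024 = 684079.00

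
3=3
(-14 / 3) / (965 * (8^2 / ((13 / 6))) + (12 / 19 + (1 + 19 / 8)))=-27664 / 168999111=-0.00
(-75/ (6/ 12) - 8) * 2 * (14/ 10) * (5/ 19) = -2212/ 19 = -116.42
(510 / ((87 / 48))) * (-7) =-57120 / 29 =-1969.66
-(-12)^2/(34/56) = -4032/17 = -237.18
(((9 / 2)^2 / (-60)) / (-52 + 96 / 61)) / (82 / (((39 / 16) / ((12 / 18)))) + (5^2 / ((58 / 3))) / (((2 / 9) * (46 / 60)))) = 128530233 / 576447444640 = 0.00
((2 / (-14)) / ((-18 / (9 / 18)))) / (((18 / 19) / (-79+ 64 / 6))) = -3895 / 13608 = -0.29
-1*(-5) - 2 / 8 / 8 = 159 / 32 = 4.97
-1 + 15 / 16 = -1 / 16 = -0.06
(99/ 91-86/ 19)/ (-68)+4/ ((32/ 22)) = 82317/ 29393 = 2.80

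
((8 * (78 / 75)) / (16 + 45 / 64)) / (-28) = -3328 / 187075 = -0.02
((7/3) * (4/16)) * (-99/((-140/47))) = 1551/80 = 19.39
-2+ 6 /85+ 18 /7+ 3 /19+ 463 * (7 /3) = 36666634 /33915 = 1081.13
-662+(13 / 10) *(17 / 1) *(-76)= -11708 / 5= -2341.60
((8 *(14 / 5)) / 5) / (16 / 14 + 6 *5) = 392 / 2725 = 0.14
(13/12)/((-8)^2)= 13/768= 0.02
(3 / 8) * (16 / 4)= 1.50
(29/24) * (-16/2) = -29/3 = -9.67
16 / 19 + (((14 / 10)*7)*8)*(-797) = -5935976 / 95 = -62483.96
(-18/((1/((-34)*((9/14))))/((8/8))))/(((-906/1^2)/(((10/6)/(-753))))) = 255/265307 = 0.00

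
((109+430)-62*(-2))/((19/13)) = 8619/19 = 453.63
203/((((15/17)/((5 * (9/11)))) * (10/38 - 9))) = -196707/1826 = -107.73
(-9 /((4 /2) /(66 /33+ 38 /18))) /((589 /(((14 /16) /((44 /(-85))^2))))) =-1871275 /18244864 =-0.10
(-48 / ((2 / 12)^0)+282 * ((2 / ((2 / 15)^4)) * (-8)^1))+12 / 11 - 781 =-157047857 / 11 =-14277077.91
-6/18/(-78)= 1/234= 0.00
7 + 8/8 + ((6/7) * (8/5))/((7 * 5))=9848/1225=8.04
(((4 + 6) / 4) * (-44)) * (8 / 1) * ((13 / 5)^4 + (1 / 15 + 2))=-15762208 / 375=-42032.55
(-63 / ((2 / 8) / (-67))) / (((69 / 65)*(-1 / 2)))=-731640 / 23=-31810.43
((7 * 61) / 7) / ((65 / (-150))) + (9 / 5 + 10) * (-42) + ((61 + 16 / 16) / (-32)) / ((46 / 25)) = -30494279 / 47840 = -637.42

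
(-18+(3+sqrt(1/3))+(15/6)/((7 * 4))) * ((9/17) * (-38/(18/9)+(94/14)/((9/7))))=25885/238 - 124 * sqrt(3)/51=104.55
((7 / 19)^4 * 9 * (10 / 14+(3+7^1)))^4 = 2873370121635406640625 / 288441413567621167681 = 9.96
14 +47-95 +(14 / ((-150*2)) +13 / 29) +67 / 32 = -2192723 / 69600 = -31.50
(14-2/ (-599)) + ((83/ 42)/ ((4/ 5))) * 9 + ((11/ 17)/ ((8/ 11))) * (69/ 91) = 136811397/ 3706612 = 36.91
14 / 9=1.56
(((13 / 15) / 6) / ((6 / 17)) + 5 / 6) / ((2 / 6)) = 671 / 180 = 3.73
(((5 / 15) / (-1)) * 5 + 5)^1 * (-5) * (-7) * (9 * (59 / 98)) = 4425 / 7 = 632.14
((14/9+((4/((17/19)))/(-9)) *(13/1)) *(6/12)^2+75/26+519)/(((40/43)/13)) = 14843471/2040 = 7276.21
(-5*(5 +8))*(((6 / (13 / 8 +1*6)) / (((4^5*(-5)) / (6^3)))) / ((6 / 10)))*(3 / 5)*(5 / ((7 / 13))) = 68445 / 3416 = 20.04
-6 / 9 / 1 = -2 / 3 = -0.67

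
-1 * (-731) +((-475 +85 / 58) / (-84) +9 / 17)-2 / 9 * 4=182944427 / 248472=736.28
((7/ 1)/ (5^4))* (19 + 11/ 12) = 0.22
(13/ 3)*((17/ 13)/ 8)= 17/ 24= 0.71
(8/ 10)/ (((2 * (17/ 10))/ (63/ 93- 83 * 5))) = -51376/ 527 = -97.49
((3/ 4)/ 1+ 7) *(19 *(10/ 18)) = 2945/ 36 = 81.81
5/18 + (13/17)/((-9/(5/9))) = 635/2754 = 0.23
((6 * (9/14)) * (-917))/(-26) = 3537/26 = 136.04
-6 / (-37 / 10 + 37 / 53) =3180 / 1591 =2.00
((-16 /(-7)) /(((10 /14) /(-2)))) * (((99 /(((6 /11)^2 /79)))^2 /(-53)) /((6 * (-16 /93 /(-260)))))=4455693817003 /212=21017423665.11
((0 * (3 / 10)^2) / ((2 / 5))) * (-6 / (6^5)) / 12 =0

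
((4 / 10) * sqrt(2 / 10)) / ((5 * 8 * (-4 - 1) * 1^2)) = -sqrt(5) / 2500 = -0.00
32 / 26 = 16 / 13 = 1.23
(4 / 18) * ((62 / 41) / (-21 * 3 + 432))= 124 / 136161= 0.00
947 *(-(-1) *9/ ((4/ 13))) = 110799/ 4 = 27699.75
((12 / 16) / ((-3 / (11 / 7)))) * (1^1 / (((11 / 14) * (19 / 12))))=-0.32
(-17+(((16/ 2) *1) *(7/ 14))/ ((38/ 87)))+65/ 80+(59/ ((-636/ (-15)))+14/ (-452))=-10321425/ 1820656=-5.67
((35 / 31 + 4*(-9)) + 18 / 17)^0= 1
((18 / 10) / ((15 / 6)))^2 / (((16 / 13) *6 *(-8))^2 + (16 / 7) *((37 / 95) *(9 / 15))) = 606879 / 4086385300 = 0.00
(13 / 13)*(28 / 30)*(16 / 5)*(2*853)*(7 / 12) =668752 / 225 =2972.23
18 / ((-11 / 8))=-144 / 11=-13.09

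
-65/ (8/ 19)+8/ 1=-1171/ 8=-146.38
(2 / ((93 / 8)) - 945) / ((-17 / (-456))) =-13356088 / 527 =-25343.62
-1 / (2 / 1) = -1 / 2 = -0.50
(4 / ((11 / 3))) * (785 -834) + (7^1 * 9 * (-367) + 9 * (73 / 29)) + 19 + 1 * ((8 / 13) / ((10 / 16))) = -23131.81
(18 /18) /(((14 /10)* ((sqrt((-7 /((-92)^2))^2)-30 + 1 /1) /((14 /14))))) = -42320 /1718143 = -0.02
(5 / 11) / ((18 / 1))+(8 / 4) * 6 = 2381 / 198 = 12.03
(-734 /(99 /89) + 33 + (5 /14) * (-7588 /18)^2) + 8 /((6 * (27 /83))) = 18664897 /297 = 62844.77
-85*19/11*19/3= -929.85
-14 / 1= -14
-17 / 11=-1.55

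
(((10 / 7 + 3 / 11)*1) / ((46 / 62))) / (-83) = -0.03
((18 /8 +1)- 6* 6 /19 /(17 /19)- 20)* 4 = -1283 /17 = -75.47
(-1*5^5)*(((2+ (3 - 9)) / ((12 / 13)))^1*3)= 40625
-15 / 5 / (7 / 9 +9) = -27 / 88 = -0.31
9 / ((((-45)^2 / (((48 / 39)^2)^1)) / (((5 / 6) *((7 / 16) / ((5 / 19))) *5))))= 0.05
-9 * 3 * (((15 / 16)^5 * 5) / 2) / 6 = -34171875 / 4194304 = -8.15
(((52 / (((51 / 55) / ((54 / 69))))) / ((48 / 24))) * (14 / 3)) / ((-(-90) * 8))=0.14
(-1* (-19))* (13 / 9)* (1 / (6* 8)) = 247 / 432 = 0.57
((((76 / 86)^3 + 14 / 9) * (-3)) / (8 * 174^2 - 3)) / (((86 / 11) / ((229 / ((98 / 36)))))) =-4047896974 / 13524828038015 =-0.00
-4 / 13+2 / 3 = 14 / 39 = 0.36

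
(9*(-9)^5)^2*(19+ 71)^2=2287679245496100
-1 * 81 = -81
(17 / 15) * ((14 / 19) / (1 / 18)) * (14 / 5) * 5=19992 / 95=210.44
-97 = -97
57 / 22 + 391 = 8659 / 22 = 393.59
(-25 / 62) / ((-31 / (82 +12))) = 1175 / 961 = 1.22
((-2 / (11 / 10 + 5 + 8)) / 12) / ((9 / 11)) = -55 / 3807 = -0.01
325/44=7.39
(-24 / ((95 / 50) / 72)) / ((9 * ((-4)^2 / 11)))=-1320 / 19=-69.47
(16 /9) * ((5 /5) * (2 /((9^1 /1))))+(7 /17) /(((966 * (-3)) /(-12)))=0.40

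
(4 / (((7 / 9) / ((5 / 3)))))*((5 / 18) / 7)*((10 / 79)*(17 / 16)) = 2125 / 46452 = 0.05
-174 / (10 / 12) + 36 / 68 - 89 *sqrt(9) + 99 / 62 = -2496261 / 5270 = -473.67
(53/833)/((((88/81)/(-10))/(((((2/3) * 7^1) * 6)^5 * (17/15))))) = -125653248/11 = -11423022.55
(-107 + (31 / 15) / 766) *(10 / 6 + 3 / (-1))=2458798 / 17235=142.66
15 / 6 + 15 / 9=25 / 6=4.17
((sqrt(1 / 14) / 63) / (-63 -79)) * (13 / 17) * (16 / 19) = -52 * sqrt(14) / 10113453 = -0.00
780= 780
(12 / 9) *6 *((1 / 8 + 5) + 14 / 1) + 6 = 159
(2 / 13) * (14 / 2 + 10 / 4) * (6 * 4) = 456 / 13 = 35.08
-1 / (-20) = 1 / 20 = 0.05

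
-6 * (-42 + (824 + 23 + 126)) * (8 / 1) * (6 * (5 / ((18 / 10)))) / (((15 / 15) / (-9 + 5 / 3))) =16385600 / 3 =5461866.67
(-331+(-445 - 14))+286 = -504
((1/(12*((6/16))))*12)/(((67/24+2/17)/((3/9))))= 1088/3561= 0.31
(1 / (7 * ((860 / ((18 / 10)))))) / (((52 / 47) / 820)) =17343 / 78260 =0.22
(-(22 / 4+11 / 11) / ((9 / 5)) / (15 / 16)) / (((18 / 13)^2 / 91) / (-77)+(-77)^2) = -123155032 / 189567558441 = -0.00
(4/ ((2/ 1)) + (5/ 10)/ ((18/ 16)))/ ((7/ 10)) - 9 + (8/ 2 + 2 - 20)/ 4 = -1135/ 126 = -9.01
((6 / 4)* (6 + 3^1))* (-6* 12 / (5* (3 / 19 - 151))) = 9234 / 7165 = 1.29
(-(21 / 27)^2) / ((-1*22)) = 49 / 1782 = 0.03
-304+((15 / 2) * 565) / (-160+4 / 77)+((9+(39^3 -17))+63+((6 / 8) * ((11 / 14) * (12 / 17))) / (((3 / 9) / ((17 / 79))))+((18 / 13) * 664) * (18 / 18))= 10618243303953 / 177079448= 59963.16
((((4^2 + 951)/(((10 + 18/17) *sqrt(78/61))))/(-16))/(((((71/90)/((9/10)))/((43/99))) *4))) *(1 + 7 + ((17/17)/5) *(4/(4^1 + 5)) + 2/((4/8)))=-12016909 *sqrt(4758)/114525840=-7.24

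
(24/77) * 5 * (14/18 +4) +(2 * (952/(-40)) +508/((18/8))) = 643186/3465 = 185.62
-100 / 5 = -20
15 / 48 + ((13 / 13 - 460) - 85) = -8699 / 16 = -543.69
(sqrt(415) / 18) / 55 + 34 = sqrt(415) / 990 + 34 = 34.02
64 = 64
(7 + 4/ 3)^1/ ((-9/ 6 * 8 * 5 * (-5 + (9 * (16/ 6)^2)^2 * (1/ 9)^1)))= -5/ 16204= -0.00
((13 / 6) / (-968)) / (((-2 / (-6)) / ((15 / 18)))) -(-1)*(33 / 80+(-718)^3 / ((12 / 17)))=-10151877315109 / 19360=-524373828.26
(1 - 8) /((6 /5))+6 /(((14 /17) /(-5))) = -1775 /42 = -42.26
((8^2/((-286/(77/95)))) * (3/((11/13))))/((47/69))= -46368/49115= -0.94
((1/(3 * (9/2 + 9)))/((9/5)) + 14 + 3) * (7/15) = 86821/10935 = 7.94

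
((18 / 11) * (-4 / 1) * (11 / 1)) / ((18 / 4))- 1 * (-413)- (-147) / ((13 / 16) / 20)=52201 / 13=4015.46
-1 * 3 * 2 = -6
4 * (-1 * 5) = -20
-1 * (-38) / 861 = 38 / 861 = 0.04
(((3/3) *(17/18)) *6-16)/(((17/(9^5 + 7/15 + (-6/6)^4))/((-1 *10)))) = 54916934/153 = 358934.21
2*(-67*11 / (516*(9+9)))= -0.16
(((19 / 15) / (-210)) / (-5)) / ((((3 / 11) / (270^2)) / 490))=158004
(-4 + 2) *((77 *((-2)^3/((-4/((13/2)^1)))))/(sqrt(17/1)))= -2002 *sqrt(17)/17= -485.56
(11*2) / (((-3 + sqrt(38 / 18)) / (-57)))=810.58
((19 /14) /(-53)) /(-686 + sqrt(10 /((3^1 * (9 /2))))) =57 * sqrt(15) /4713952712 + 25137 /673421816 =0.00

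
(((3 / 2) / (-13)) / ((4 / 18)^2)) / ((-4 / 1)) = 0.58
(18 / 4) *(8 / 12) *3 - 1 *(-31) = 40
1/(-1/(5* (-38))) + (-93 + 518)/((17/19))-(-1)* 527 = 1192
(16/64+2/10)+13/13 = 29/20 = 1.45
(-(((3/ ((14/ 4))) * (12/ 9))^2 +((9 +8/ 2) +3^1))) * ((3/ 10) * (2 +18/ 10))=-24168/ 1225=-19.73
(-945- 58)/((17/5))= -295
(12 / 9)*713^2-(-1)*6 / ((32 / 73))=32536273 / 48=677839.02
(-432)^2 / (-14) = -93312 / 7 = -13330.29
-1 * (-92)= 92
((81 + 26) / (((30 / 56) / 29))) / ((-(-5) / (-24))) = -27802.88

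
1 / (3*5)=1 / 15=0.07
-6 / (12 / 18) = -9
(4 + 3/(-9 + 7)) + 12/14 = 47/14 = 3.36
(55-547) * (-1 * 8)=3936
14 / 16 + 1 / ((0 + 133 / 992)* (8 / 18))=17.66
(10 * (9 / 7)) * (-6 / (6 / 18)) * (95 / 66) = -25650 / 77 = -333.12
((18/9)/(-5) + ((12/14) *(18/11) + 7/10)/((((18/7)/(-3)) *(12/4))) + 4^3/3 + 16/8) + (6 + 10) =75469/1980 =38.12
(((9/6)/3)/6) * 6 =1/2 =0.50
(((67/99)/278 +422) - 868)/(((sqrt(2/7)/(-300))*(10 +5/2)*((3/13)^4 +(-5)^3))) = -350578991945*sqrt(14)/8187895914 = -160.21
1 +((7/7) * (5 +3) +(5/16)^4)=590449/65536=9.01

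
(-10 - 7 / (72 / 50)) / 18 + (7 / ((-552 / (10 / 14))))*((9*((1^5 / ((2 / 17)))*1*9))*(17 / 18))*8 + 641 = 8838889 / 14904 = 593.05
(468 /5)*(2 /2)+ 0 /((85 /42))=468 /5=93.60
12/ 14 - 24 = -162/ 7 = -23.14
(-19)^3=-6859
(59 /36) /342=0.00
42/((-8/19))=-399/4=-99.75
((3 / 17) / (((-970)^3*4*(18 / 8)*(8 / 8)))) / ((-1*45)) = 1 / 2094584535000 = 0.00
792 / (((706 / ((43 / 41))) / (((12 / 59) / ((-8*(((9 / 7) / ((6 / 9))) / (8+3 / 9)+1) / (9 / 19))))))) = -80457300 / 6992644423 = -0.01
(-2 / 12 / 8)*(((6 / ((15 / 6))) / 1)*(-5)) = 1 / 4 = 0.25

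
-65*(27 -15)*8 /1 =-6240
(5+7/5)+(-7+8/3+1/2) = 77/30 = 2.57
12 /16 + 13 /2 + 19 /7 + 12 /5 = 1731 /140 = 12.36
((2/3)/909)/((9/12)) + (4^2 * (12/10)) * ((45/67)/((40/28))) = 24742024/2740635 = 9.03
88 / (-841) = -88 / 841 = -0.10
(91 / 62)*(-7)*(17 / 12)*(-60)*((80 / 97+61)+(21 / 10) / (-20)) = 12966243927 / 240560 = 53900.25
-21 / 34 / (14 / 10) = -15 / 34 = -0.44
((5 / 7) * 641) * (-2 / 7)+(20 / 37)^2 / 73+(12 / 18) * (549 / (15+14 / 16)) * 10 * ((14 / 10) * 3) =520849548698 / 621907951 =837.50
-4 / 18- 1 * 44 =-398 / 9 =-44.22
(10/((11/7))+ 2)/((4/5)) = 10.45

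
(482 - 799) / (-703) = 317 / 703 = 0.45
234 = 234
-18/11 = -1.64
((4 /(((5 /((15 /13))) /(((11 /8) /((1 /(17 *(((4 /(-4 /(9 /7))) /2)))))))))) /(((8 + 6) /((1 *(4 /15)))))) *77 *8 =-74052 /455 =-162.75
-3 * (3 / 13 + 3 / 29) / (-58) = 189 / 10933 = 0.02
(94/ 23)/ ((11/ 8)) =752/ 253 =2.97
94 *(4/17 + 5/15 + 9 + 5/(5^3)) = 1151594/1275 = 903.21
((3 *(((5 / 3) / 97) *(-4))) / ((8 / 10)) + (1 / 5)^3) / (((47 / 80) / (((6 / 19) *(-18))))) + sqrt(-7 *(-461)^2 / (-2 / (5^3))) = 5232384 / 2165525 + 2305 *sqrt(70) / 2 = 9644.92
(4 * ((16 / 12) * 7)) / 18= 56 / 27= 2.07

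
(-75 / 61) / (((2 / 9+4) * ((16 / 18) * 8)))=-6075 / 148352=-0.04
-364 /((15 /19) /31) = -14293.07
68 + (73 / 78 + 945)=79087 / 78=1013.94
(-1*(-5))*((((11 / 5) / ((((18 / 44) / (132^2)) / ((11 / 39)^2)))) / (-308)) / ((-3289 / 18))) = 234256 / 353717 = 0.66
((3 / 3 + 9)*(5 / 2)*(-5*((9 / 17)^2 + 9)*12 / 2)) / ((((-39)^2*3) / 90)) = -6705000 / 48841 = -137.28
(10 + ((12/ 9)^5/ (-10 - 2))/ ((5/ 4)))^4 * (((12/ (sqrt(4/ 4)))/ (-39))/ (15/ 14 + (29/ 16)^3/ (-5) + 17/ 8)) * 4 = -722547568367058946097152/ 131955351190662475125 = -5475.70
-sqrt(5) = -2.24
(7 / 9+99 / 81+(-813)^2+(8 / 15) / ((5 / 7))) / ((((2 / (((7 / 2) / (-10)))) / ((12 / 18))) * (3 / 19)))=-6593193173 / 13500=-488384.68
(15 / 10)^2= 9 / 4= 2.25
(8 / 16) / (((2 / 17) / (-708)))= -3009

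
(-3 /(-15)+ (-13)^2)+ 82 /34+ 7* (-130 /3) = -131.72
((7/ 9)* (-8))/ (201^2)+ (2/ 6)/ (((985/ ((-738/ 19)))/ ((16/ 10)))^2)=3734447435848/ 3183862441775625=0.00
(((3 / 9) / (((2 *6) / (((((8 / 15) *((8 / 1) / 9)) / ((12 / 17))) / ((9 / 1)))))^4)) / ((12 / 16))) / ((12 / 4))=85525504 / 386045872677466875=0.00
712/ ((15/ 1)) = 712/ 15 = 47.47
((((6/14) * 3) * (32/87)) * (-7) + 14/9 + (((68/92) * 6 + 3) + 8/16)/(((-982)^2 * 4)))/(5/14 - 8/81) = -6.79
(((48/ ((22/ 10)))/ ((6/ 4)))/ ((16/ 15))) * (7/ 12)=175/ 22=7.95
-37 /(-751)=37 /751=0.05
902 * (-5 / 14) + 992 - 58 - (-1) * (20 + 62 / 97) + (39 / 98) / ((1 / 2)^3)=3021387 / 4753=635.68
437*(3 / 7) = 187.29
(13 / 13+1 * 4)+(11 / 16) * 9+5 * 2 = 339 / 16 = 21.19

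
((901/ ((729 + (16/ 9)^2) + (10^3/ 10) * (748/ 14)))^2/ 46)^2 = 0.00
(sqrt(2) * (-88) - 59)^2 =10384 * sqrt(2) + 18969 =33654.19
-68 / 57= -1.19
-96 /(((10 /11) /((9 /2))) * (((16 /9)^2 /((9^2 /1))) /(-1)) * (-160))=-1948617 /25600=-76.12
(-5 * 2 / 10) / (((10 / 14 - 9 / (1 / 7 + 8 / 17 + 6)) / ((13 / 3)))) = 5509 / 822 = 6.70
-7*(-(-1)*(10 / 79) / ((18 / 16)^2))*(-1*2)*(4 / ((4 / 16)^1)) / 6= 71680 / 19197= 3.73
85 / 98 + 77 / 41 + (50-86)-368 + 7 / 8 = -400.38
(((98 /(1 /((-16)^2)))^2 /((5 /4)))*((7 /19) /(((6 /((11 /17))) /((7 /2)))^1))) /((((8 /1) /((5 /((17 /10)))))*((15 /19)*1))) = 84812693504 /2601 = 32607725.30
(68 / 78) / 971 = 34 / 37869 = 0.00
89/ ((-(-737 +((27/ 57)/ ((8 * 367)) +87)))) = 4964776/ 36259591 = 0.14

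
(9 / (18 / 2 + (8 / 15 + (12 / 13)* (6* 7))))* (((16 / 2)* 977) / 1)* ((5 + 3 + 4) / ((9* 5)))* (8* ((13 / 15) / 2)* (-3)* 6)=-1141261056 / 47095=-24233.17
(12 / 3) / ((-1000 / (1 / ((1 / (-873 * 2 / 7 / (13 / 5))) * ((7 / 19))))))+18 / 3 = 7.04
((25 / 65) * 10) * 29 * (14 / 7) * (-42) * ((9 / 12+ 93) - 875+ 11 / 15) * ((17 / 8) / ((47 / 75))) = 60605167875 / 2444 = 24797531.86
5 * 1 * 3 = 15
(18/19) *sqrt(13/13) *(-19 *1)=-18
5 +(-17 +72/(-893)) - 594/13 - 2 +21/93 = -59.55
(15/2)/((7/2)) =15/7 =2.14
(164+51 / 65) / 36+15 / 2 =28261 / 2340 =12.08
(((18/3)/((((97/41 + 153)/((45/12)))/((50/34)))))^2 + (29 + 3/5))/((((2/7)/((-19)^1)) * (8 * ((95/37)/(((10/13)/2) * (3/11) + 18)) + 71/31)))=-15691788131512481601/27260634384532640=-575.62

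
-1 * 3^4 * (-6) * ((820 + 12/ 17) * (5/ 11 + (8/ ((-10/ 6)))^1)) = -1733241.29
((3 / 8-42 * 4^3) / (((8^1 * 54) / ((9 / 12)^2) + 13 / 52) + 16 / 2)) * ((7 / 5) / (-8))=16723 / 27600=0.61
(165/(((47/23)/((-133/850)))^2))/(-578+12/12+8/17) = -9357481/5576620500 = -0.00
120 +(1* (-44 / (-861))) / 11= 120.00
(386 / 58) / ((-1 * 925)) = -193 / 26825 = -0.01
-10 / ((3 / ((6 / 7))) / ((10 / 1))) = -200 / 7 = -28.57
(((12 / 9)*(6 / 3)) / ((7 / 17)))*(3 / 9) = 136 / 63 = 2.16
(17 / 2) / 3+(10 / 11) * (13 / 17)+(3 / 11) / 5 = 20101 / 5610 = 3.58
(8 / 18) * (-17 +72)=220 / 9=24.44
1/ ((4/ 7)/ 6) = 21/ 2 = 10.50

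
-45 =-45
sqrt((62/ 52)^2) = 31/ 26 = 1.19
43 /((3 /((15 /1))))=215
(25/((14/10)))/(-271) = -125/1897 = -0.07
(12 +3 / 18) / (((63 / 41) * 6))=2993 / 2268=1.32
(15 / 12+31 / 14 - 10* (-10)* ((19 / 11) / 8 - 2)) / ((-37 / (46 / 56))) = 1239309 / 319088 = 3.88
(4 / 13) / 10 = 2 / 65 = 0.03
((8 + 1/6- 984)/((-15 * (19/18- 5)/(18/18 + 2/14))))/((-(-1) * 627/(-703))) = 346616/16401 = 21.13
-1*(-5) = 5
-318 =-318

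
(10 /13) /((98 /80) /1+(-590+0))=-400 /306163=-0.00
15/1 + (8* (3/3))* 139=1127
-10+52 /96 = -227 /24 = -9.46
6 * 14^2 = 1176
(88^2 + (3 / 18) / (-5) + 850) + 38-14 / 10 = 258917 / 30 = 8630.57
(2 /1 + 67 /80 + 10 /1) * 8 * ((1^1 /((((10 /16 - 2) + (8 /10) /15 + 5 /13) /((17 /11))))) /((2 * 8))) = -3404505 /321596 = -10.59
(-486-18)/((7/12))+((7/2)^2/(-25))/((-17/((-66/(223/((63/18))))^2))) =-73039340511/84539300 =-863.97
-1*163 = -163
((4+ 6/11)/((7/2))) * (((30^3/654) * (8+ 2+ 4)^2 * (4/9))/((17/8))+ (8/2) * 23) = 330647600/142681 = 2317.39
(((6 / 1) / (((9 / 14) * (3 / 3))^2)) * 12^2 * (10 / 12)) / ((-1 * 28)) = -560 / 9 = -62.22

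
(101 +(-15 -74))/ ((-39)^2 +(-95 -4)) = 2/ 237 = 0.01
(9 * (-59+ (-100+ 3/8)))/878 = -11421/7024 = -1.63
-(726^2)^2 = -277809109776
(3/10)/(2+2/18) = 0.14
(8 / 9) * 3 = 8 / 3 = 2.67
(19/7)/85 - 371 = -220726/595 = -370.97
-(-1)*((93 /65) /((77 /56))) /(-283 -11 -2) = -93 /26455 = -0.00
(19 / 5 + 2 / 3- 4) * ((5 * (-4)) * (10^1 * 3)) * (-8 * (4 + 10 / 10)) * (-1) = -11200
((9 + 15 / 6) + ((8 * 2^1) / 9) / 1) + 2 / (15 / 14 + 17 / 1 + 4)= 24785 / 1854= 13.37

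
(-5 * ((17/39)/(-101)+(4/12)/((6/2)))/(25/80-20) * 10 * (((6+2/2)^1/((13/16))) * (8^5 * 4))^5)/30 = 1966622675470719609220046596038662815744/118464373287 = 16600962980711873887651760000.00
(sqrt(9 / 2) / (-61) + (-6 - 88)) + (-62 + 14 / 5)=-766 / 5 - 3 * sqrt(2) / 122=-153.23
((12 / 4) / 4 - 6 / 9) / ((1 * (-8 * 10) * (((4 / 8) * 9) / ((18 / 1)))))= -1 / 240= -0.00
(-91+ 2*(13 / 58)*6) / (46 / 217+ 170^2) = -555737 / 181869034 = -0.00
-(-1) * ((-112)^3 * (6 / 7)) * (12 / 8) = -1806336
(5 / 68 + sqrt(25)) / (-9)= -115 / 204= -0.56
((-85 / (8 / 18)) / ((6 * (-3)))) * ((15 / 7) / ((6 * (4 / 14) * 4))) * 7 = 23.24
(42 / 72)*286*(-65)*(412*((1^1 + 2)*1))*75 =-1005254250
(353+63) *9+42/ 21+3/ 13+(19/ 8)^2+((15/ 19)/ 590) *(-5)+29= 3526306645/ 932672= 3780.86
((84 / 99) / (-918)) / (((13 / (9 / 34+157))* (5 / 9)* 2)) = -37429 / 3719430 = -0.01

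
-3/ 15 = -1/ 5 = -0.20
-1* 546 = -546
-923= -923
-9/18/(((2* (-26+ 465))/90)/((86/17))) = -0.26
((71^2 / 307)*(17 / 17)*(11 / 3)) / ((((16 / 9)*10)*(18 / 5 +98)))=166353 / 4990592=0.03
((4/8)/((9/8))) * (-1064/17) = -4256/153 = -27.82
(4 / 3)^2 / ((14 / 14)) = 1.78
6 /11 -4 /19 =70 /209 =0.33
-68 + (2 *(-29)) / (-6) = -175 / 3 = -58.33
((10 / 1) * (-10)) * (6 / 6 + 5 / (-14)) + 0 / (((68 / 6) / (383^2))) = -450 / 7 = -64.29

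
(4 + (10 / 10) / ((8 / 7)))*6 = 117 / 4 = 29.25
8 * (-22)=-176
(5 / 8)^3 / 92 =125 / 47104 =0.00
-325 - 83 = -408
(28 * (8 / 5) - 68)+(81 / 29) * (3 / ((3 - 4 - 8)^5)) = -817457 / 35235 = -23.20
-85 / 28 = -3.04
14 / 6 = 7 / 3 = 2.33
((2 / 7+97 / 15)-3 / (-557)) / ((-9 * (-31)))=395228 / 16317315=0.02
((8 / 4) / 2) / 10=1 / 10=0.10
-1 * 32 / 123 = -32 / 123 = -0.26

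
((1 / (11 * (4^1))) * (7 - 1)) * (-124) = -186 / 11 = -16.91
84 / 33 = 28 / 11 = 2.55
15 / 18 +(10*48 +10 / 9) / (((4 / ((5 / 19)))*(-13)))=-1.60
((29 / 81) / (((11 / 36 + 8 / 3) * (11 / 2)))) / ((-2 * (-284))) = 0.00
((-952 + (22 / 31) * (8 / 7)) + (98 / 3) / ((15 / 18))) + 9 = -979743 / 1085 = -902.99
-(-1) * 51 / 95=51 / 95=0.54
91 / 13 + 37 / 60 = 457 / 60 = 7.62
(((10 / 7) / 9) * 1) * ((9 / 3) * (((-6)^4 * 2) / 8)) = 1080 / 7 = 154.29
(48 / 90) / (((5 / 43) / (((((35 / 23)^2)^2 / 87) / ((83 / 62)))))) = 1280213200 / 6062195583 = 0.21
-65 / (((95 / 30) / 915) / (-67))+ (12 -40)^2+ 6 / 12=47847711 / 38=1259150.29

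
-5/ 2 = -2.50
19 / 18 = 1.06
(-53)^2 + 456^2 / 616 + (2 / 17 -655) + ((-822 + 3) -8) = 2179061 / 1309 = 1664.68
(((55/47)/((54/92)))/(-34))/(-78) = 1265/1682694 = 0.00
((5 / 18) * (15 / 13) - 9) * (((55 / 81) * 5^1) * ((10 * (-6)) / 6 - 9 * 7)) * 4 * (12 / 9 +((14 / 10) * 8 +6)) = 1511294180 / 9477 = 159469.68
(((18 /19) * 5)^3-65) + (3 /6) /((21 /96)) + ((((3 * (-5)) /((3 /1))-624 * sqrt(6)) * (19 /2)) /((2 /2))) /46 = 187893473 /4417196-2964 * sqrt(6) /23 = -273.13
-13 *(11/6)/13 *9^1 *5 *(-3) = 495/2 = 247.50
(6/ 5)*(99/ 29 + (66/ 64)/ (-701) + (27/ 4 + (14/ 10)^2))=591443241/ 40658000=14.55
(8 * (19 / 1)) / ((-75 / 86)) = -13072 / 75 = -174.29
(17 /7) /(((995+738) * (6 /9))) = 51 /24262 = 0.00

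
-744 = -744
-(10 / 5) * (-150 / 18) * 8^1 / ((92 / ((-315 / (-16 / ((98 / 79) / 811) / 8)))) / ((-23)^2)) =11833500 / 64069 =184.70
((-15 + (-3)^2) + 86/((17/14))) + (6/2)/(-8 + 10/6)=20785/323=64.35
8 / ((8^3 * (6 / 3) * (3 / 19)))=19 / 384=0.05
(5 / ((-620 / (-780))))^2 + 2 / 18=343186 / 8649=39.68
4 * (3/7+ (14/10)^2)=1672/175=9.55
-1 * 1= -1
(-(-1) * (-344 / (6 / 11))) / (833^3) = -1892 / 1734028611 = -0.00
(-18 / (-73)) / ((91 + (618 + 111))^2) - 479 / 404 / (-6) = 734745451 / 3718203900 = 0.20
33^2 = 1089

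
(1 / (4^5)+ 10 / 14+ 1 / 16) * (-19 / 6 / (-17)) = 105925 / 731136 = 0.14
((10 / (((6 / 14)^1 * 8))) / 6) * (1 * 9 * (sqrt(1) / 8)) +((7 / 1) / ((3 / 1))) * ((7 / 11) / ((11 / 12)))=2.17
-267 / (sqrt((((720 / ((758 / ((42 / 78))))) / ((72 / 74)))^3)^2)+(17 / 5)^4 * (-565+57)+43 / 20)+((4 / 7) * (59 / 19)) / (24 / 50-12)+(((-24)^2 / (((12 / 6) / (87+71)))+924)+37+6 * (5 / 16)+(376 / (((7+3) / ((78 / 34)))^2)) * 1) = 8160398564447838120414988093853 / 175543354759873806239532075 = 46486.51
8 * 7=56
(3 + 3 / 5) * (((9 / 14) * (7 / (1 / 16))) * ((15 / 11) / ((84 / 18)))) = 5832 / 77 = 75.74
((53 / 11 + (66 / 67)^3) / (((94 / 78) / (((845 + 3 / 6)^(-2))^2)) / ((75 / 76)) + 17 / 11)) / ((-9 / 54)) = -1341023229000 / 24156999067501802298289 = -0.00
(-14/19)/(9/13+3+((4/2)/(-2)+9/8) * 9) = -1456/9519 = -0.15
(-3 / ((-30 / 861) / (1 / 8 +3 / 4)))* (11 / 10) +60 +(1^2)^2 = 115097 / 800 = 143.87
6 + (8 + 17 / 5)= 87 / 5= 17.40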